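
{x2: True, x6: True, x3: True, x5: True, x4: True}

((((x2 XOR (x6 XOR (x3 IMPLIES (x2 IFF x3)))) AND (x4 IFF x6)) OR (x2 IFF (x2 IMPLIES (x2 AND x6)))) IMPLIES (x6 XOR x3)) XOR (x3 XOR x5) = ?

False

x2 IFF x3 = True IFF True = True
x3 IMPLIES (x2 IFF x3) = True IMPLIES True = True
x6 XOR (x3 IMPLIES (x2 IFF x3)) = True XOR True = False
x2 XOR (x6 XOR (x3 IMPLIES (x2 IFF x3))) = True XOR False = True
x4 IFF x6 = True IFF True = True
(x2 XOR (x6 XOR (x3 IMPLIES (x2 IFF x3)))) AND (x4 IFF x6) = True AND True = True
x2 AND x6 = True AND True = True
x2 IMPLIES (x2 AND x6) = True IMPLIES True = True
x2 IFF (x2 IMPLIES (x2 AND x6)) = True IFF True = True
((x2 XOR (x6 XOR (x3 IMPLIES (x2 IFF x3)))) AND (x4 IFF x6)) OR (x2 IFF (x2 IMPLIES (x2 AND x6))) = True OR True = True
x6 XOR x3 = True XOR True = False
(((x2 XOR (x6 XOR (x3 IMPLIES (x2 IFF x3)))) AND (x4 IFF x6)) OR (x2 IFF (x2 IMPLIES (x2 AND x6)))) IMPLIES (x6 XOR x3) = True IMPLIES False = False
x3 XOR x5 = True XOR True = False
((((x2 XOR (x6 XOR (x3 IMPLIES (x2 IFF x3)))) AND (x4 IFF x6)) OR (x2 IFF (x2 IMPLIES (x2 AND x6)))) IMPLIES (x6 XOR x3)) XOR (x3 XOR x5) = False XOR False = False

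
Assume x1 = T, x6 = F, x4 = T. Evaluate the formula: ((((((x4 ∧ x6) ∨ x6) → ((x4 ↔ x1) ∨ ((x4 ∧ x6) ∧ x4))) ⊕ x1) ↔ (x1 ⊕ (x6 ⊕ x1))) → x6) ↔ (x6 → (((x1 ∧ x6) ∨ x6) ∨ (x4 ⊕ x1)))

x4 ∧ x6 = T ∧ F = F
(x4 ∧ x6) ∨ x6 = F ∨ F = F
x4 ↔ x1 = T ↔ T = T
x4 ∧ x6 = T ∧ F = F
(x4 ∧ x6) ∧ x4 = F ∧ T = F
(x4 ↔ x1) ∨ ((x4 ∧ x6) ∧ x4) = T ∨ F = T
((x4 ∧ x6) ∨ x6) → ((x4 ↔ x1) ∨ ((x4 ∧ x6) ∧ x4)) = F → T = T
(((x4 ∧ x6) ∨ x6) → ((x4 ↔ x1) ∨ ((x4 ∧ x6) ∧ x4))) ⊕ x1 = T ⊕ T = F
x6 ⊕ x1 = F ⊕ T = T
x1 ⊕ (x6 ⊕ x1) = T ⊕ T = F
((((x4 ∧ x6) ∨ x6) → ((x4 ↔ x1) ∨ ((x4 ∧ x6) ∧ x4))) ⊕ x1) ↔ (x1 ⊕ (x6 ⊕ x1)) = F ↔ F = T
(((((x4 ∧ x6) ∨ x6) → ((x4 ↔ x1) ∨ ((x4 ∧ x6) ∧ x4))) ⊕ x1) ↔ (x1 ⊕ (x6 ⊕ x1))) → x6 = T → F = F
x1 ∧ x6 = T ∧ F = F
(x1 ∧ x6) ∨ x6 = F ∨ F = F
x4 ⊕ x1 = T ⊕ T = F
((x1 ∧ x6) ∨ x6) ∨ (x4 ⊕ x1) = F ∨ F = F
x6 → (((x1 ∧ x6) ∨ x6) ∨ (x4 ⊕ x1)) = F → F = T
((((((x4 ∧ x6) ∨ x6) → ((x4 ↔ x1) ∨ ((x4 ∧ x6) ∧ x4))) ⊕ x1) ↔ (x1 ⊕ (x6 ⊕ x1))) → x6) ↔ (x6 → (((x1 ∧ x6) ∨ x6) ∨ (x4 ⊕ x1))) = F ↔ T = F

F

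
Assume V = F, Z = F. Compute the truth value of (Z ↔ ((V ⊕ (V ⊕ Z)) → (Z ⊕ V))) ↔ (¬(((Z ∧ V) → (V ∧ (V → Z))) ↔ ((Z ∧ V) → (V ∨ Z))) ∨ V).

T

V ⊕ Z = F ⊕ F = F
V ⊕ (V ⊕ Z) = F ⊕ F = F
Z ⊕ V = F ⊕ F = F
(V ⊕ (V ⊕ Z)) → (Z ⊕ V) = F → F = T
Z ↔ ((V ⊕ (V ⊕ Z)) → (Z ⊕ V)) = F ↔ T = F
Z ∧ V = F ∧ F = F
V → Z = F → F = T
V ∧ (V → Z) = F ∧ T = F
(Z ∧ V) → (V ∧ (V → Z)) = F → F = T
Z ∧ V = F ∧ F = F
V ∨ Z = F ∨ F = F
(Z ∧ V) → (V ∨ Z) = F → F = T
((Z ∧ V) → (V ∧ (V → Z))) ↔ ((Z ∧ V) → (V ∨ Z)) = T ↔ T = T
¬(((Z ∧ V) → (V ∧ (V → Z))) ↔ ((Z ∧ V) → (V ∨ Z))) = ¬T = F
¬(((Z ∧ V) → (V ∧ (V → Z))) ↔ ((Z ∧ V) → (V ∨ Z))) ∨ V = F ∨ F = F
(Z ↔ ((V ⊕ (V ⊕ Z)) → (Z ⊕ V))) ↔ (¬(((Z ∧ V) → (V ∧ (V → Z))) ↔ ((Z ∧ V) → (V ∨ Z))) ∨ V) = F ↔ F = T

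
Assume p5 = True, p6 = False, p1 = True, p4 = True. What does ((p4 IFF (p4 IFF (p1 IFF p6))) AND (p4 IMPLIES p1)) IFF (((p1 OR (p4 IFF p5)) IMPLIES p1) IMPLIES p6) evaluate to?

True

p1 IFF p6 = True IFF False = False
p4 IFF (p1 IFF p6) = True IFF False = False
p4 IFF (p4 IFF (p1 IFF p6)) = True IFF False = False
p4 IMPLIES p1 = True IMPLIES True = True
(p4 IFF (p4 IFF (p1 IFF p6))) AND (p4 IMPLIES p1) = False AND True = False
p4 IFF p5 = True IFF True = True
p1 OR (p4 IFF p5) = True OR True = True
(p1 OR (p4 IFF p5)) IMPLIES p1 = True IMPLIES True = True
((p1 OR (p4 IFF p5)) IMPLIES p1) IMPLIES p6 = True IMPLIES False = False
((p4 IFF (p4 IFF (p1 IFF p6))) AND (p4 IMPLIES p1)) IFF (((p1 OR (p4 IFF p5)) IMPLIES p1) IMPLIES p6) = False IFF False = True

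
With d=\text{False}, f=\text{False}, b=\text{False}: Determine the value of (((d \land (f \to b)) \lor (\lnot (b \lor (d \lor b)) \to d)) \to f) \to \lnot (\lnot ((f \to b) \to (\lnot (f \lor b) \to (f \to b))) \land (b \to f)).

\text{True}

Substituting d=\text{False}, f=\text{False}, b=\text{False}:
f \to b = \text{False} \to \text{False} = \text{True}
d \land (f \to b) = \text{False} \land \text{True} = \text{False}
d \lor b = \text{False} \lor \text{False} = \text{False}
b \lor (d \lor b) = \text{False} \lor \text{False} = \text{False}
\lnot (b \lor (d \lor b)) = \lnot \text{False} = \text{True}
\lnot (b \lor (d \lor b)) \to d = \text{True} \to \text{False} = \text{False}
(d \land (f \to b)) \lor (\lnot (b \lor (d \lor b)) \to d) = \text{False} \lor \text{False} = \text{False}
((d \land (f \to b)) \lor (\lnot (b \lor (d \lor b)) \to d)) \to f = \text{False} \to \text{False} = \text{True}
f \to b = \text{False} \to \text{False} = \text{True}
f \lor b = \text{False} \lor \text{False} = \text{False}
\lnot (f \lor b) = \lnot \text{False} = \text{True}
f \to b = \text{False} \to \text{False} = \text{True}
\lnot (f \lor b) \to (f \to b) = \text{True} \to \text{True} = \text{True}
(f \to b) \to (\lnot (f \lor b) \to (f \to b)) = \text{True} \to \text{True} = \text{True}
\lnot ((f \to b) \to (\lnot (f \lor b) \to (f \to b))) = \lnot \text{True} = \text{False}
b \to f = \text{False} \to \text{False} = \text{True}
\lnot ((f \to b) \to (\lnot (f \lor b) \to (f \to b))) \land (b \to f) = \text{False} \land \text{True} = \text{False}
\lnot (\lnot ((f \to b) \to (\lnot (f \lor b) \to (f \to b))) \land (b \to f)) = \lnot \text{False} = \text{True}
(((d \land (f \to b)) \lor (\lnot (b \lor (d \lor b)) \to d)) \to f) \to \lnot (\lnot ((f \to b) \to (\lnot (f \lor b) \to (f \to b))) \land (b \to f)) = \text{True} \to \text{True} = \text{True}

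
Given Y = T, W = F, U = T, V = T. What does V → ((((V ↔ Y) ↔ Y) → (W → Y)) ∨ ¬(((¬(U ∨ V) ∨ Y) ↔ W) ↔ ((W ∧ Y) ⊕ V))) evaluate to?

T

V ↔ Y = T ↔ T = T
(V ↔ Y) ↔ Y = T ↔ T = T
W → Y = F → T = T
((V ↔ Y) ↔ Y) → (W → Y) = T → T = T
U ∨ V = T ∨ T = T
¬(U ∨ V) = ¬T = F
¬(U ∨ V) ∨ Y = F ∨ T = T
(¬(U ∨ V) ∨ Y) ↔ W = T ↔ F = F
W ∧ Y = F ∧ T = F
(W ∧ Y) ⊕ V = F ⊕ T = T
((¬(U ∨ V) ∨ Y) ↔ W) ↔ ((W ∧ Y) ⊕ V) = F ↔ T = F
¬(((¬(U ∨ V) ∨ Y) ↔ W) ↔ ((W ∧ Y) ⊕ V)) = ¬F = T
(((V ↔ Y) ↔ Y) → (W → Y)) ∨ ¬(((¬(U ∨ V) ∨ Y) ↔ W) ↔ ((W ∧ Y) ⊕ V)) = T ∨ T = T
V → ((((V ↔ Y) ↔ Y) → (W → Y)) ∨ ¬(((¬(U ∨ V) ∨ Y) ↔ W) ↔ ((W ∧ Y) ⊕ V))) = T → T = T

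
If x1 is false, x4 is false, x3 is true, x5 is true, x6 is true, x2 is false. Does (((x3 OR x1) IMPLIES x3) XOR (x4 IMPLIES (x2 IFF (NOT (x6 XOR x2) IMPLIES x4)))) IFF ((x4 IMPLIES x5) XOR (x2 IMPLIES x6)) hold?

x3 OR x1 = True OR False = True
(x3 OR x1) IMPLIES x3 = True IMPLIES True = True
x6 XOR x2 = True XOR False = True
NOT (x6 XOR x2) = NOT True = False
NOT (x6 XOR x2) IMPLIES x4 = False IMPLIES False = True
x2 IFF (NOT (x6 XOR x2) IMPLIES x4) = False IFF True = False
x4 IMPLIES (x2 IFF (NOT (x6 XOR x2) IMPLIES x4)) = False IMPLIES False = True
((x3 OR x1) IMPLIES x3) XOR (x4 IMPLIES (x2 IFF (NOT (x6 XOR x2) IMPLIES x4))) = True XOR True = False
x4 IMPLIES x5 = False IMPLIES True = True
x2 IMPLIES x6 = False IMPLIES True = True
(x4 IMPLIES x5) XOR (x2 IMPLIES x6) = True XOR True = False
(((x3 OR x1) IMPLIES x3) XOR (x4 IMPLIES (x2 IFF (NOT (x6 XOR x2) IMPLIES x4)))) IFF ((x4 IMPLIES x5) XOR (x2 IMPLIES x6)) = False IFF False = True

True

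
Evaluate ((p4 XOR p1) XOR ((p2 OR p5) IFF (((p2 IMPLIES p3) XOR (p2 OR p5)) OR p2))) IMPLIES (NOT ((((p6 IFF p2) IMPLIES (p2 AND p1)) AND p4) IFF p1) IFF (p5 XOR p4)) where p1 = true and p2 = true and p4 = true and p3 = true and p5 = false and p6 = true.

Substituting p1=true, p2=true, p4=true, p3=true, p5=false, p6=true:
p4 XOR p1 = true XOR true = false
p2 OR p5 = true OR false = true
p2 IMPLIES p3 = true IMPLIES true = true
p2 OR p5 = true OR false = true
(p2 IMPLIES p3) XOR (p2 OR p5) = true XOR true = false
((p2 IMPLIES p3) XOR (p2 OR p5)) OR p2 = false OR true = true
(p2 OR p5) IFF (((p2 IMPLIES p3) XOR (p2 OR p5)) OR p2) = true IFF true = true
(p4 XOR p1) XOR ((p2 OR p5) IFF (((p2 IMPLIES p3) XOR (p2 OR p5)) OR p2)) = false XOR true = true
p6 IFF p2 = true IFF true = true
p2 AND p1 = true AND true = true
(p6 IFF p2) IMPLIES (p2 AND p1) = true IMPLIES true = true
((p6 IFF p2) IMPLIES (p2 AND p1)) AND p4 = true AND true = true
(((p6 IFF p2) IMPLIES (p2 AND p1)) AND p4) IFF p1 = true IFF true = true
NOT ((((p6 IFF p2) IMPLIES (p2 AND p1)) AND p4) IFF p1) = NOT true = false
p5 XOR p4 = false XOR true = true
NOT ((((p6 IFF p2) IMPLIES (p2 AND p1)) AND p4) IFF p1) IFF (p5 XOR p4) = false IFF true = false
((p4 XOR p1) XOR ((p2 OR p5) IFF (((p2 IMPLIES p3) XOR (p2 OR p5)) OR p2))) IMPLIES (NOT ((((p6 IFF p2) IMPLIES (p2 AND p1)) AND p4) IFF p1) IFF (p5 XOR p4)) = true IMPLIES false = false

false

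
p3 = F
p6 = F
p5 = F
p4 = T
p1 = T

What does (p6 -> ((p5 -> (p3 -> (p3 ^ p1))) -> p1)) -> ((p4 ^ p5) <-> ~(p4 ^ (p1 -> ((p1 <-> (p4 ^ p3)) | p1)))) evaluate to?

T

p3 ^ p1 = F ^ T = T
p3 -> (p3 ^ p1) = F -> T = T
p5 -> (p3 -> (p3 ^ p1)) = F -> T = T
(p5 -> (p3 -> (p3 ^ p1))) -> p1 = T -> T = T
p6 -> ((p5 -> (p3 -> (p3 ^ p1))) -> p1) = F -> T = T
p4 ^ p5 = T ^ F = T
p4 ^ p3 = T ^ F = T
p1 <-> (p4 ^ p3) = T <-> T = T
(p1 <-> (p4 ^ p3)) | p1 = T | T = T
p1 -> ((p1 <-> (p4 ^ p3)) | p1) = T -> T = T
p4 ^ (p1 -> ((p1 <-> (p4 ^ p3)) | p1)) = T ^ T = F
~(p4 ^ (p1 -> ((p1 <-> (p4 ^ p3)) | p1))) = ~F = T
(p4 ^ p5) <-> ~(p4 ^ (p1 -> ((p1 <-> (p4 ^ p3)) | p1))) = T <-> T = T
(p6 -> ((p5 -> (p3 -> (p3 ^ p1))) -> p1)) -> ((p4 ^ p5) <-> ~(p4 ^ (p1 -> ((p1 <-> (p4 ^ p3)) | p1)))) = T -> T = T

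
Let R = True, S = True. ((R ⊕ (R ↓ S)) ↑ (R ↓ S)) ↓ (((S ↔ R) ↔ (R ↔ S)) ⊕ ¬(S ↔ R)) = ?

R ↓ S = True ↓ True = False
R ⊕ (R ↓ S) = True ⊕ False = True
R ↓ S = True ↓ True = False
(R ⊕ (R ↓ S)) ↑ (R ↓ S) = True ↑ False = True
S ↔ R = True ↔ True = True
R ↔ S = True ↔ True = True
(S ↔ R) ↔ (R ↔ S) = True ↔ True = True
S ↔ R = True ↔ True = True
¬(S ↔ R) = ¬True = False
((S ↔ R) ↔ (R ↔ S)) ⊕ ¬(S ↔ R) = True ⊕ False = True
((R ⊕ (R ↓ S)) ↑ (R ↓ S)) ↓ (((S ↔ R) ↔ (R ↔ S)) ⊕ ¬(S ↔ R)) = True ↓ True = False

False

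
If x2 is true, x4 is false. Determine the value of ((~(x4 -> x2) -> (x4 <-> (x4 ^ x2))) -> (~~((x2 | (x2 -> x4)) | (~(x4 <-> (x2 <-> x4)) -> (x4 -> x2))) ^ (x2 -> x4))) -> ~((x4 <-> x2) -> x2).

0

x4 -> x2 = 0 -> 1 = 1
~(x4 -> x2) = ~1 = 0
x4 ^ x2 = 0 ^ 1 = 1
x4 <-> (x4 ^ x2) = 0 <-> 1 = 0
~(x4 -> x2) -> (x4 <-> (x4 ^ x2)) = 0 -> 0 = 1
x2 -> x4 = 1 -> 0 = 0
x2 | (x2 -> x4) = 1 | 0 = 1
x2 <-> x4 = 1 <-> 0 = 0
x4 <-> (x2 <-> x4) = 0 <-> 0 = 1
~(x4 <-> (x2 <-> x4)) = ~1 = 0
x4 -> x2 = 0 -> 1 = 1
~(x4 <-> (x2 <-> x4)) -> (x4 -> x2) = 0 -> 1 = 1
(x2 | (x2 -> x4)) | (~(x4 <-> (x2 <-> x4)) -> (x4 -> x2)) = 1 | 1 = 1
~((x2 | (x2 -> x4)) | (~(x4 <-> (x2 <-> x4)) -> (x4 -> x2))) = ~1 = 0
~~((x2 | (x2 -> x4)) | (~(x4 <-> (x2 <-> x4)) -> (x4 -> x2))) = ~0 = 1
x2 -> x4 = 1 -> 0 = 0
~~((x2 | (x2 -> x4)) | (~(x4 <-> (x2 <-> x4)) -> (x4 -> x2))) ^ (x2 -> x4) = 1 ^ 0 = 1
(~(x4 -> x2) -> (x4 <-> (x4 ^ x2))) -> (~~((x2 | (x2 -> x4)) | (~(x4 <-> (x2 <-> x4)) -> (x4 -> x2))) ^ (x2 -> x4)) = 1 -> 1 = 1
x4 <-> x2 = 0 <-> 1 = 0
(x4 <-> x2) -> x2 = 0 -> 1 = 1
~((x4 <-> x2) -> x2) = ~1 = 0
((~(x4 -> x2) -> (x4 <-> (x4 ^ x2))) -> (~~((x2 | (x2 -> x4)) | (~(x4 <-> (x2 <-> x4)) -> (x4 -> x2))) ^ (x2 -> x4))) -> ~((x4 <-> x2) -> x2) = 1 -> 0 = 0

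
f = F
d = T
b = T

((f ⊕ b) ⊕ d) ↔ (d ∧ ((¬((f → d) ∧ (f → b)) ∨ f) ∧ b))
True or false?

f ⊕ b = F ⊕ T = T
(f ⊕ b) ⊕ d = T ⊕ T = F
f → d = F → T = T
f → b = F → T = T
(f → d) ∧ (f → b) = T ∧ T = T
¬((f → d) ∧ (f → b)) = ¬T = F
¬((f → d) ∧ (f → b)) ∨ f = F ∨ F = F
(¬((f → d) ∧ (f → b)) ∨ f) ∧ b = F ∧ T = F
d ∧ ((¬((f → d) ∧ (f → b)) ∨ f) ∧ b) = T ∧ F = F
((f ⊕ b) ⊕ d) ↔ (d ∧ ((¬((f → d) ∧ (f → b)) ∨ f) ∧ b)) = F ↔ F = T

T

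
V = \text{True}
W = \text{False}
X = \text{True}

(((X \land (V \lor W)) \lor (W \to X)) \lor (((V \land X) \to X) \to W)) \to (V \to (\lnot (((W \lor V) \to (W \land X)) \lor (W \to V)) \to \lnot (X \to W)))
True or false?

\text{True}

V \lor W = \text{True} \lor \text{False} = \text{True}
X \land (V \lor W) = \text{True} \land \text{True} = \text{True}
W \to X = \text{False} \to \text{True} = \text{True}
(X \land (V \lor W)) \lor (W \to X) = \text{True} \lor \text{True} = \text{True}
V \land X = \text{True} \land \text{True} = \text{True}
(V \land X) \to X = \text{True} \to \text{True} = \text{True}
((V \land X) \to X) \to W = \text{True} \to \text{False} = \text{False}
((X \land (V \lor W)) \lor (W \to X)) \lor (((V \land X) \to X) \to W) = \text{True} \lor \text{False} = \text{True}
W \lor V = \text{False} \lor \text{True} = \text{True}
W \land X = \text{False} \land \text{True} = \text{False}
(W \lor V) \to (W \land X) = \text{True} \to \text{False} = \text{False}
W \to V = \text{False} \to \text{True} = \text{True}
((W \lor V) \to (W \land X)) \lor (W \to V) = \text{False} \lor \text{True} = \text{True}
\lnot (((W \lor V) \to (W \land X)) \lor (W \to V)) = \lnot \text{True} = \text{False}
X \to W = \text{True} \to \text{False} = \text{False}
\lnot (X \to W) = \lnot \text{False} = \text{True}
\lnot (((W \lor V) \to (W \land X)) \lor (W \to V)) \to \lnot (X \to W) = \text{False} \to \text{True} = \text{True}
V \to (\lnot (((W \lor V) \to (W \land X)) \lor (W \to V)) \to \lnot (X \to W)) = \text{True} \to \text{True} = \text{True}
(((X \land (V \lor W)) \lor (W \to X)) \lor (((V \land X) \to X) \to W)) \to (V \to (\lnot (((W \lor V) \to (W \land X)) \lor (W \to V)) \to \lnot (X \to W))) = \text{True} \to \text{True} = \text{True}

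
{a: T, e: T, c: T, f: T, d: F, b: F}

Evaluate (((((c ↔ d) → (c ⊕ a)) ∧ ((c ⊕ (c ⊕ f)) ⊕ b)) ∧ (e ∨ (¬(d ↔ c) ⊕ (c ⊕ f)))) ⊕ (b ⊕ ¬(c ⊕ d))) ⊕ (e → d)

T

Substituting a=T, e=T, c=T, f=T, d=F, b=F:
c ↔ d = T ↔ F = F
c ⊕ a = T ⊕ T = F
(c ↔ d) → (c ⊕ a) = F → F = T
c ⊕ f = T ⊕ T = F
c ⊕ (c ⊕ f) = T ⊕ F = T
(c ⊕ (c ⊕ f)) ⊕ b = T ⊕ F = T
((c ↔ d) → (c ⊕ a)) ∧ ((c ⊕ (c ⊕ f)) ⊕ b) = T ∧ T = T
d ↔ c = F ↔ T = F
¬(d ↔ c) = ¬F = T
c ⊕ f = T ⊕ T = F
¬(d ↔ c) ⊕ (c ⊕ f) = T ⊕ F = T
e ∨ (¬(d ↔ c) ⊕ (c ⊕ f)) = T ∨ T = T
(((c ↔ d) → (c ⊕ a)) ∧ ((c ⊕ (c ⊕ f)) ⊕ b)) ∧ (e ∨ (¬(d ↔ c) ⊕ (c ⊕ f))) = T ∧ T = T
c ⊕ d = T ⊕ F = T
¬(c ⊕ d) = ¬T = F
b ⊕ ¬(c ⊕ d) = F ⊕ F = F
((((c ↔ d) → (c ⊕ a)) ∧ ((c ⊕ (c ⊕ f)) ⊕ b)) ∧ (e ∨ (¬(d ↔ c) ⊕ (c ⊕ f)))) ⊕ (b ⊕ ¬(c ⊕ d)) = T ⊕ F = T
e → d = T → F = F
(((((c ↔ d) → (c ⊕ a)) ∧ ((c ⊕ (c ⊕ f)) ⊕ b)) ∧ (e ∨ (¬(d ↔ c) ⊕ (c ⊕ f)))) ⊕ (b ⊕ ¬(c ⊕ d))) ⊕ (e → d) = T ⊕ F = T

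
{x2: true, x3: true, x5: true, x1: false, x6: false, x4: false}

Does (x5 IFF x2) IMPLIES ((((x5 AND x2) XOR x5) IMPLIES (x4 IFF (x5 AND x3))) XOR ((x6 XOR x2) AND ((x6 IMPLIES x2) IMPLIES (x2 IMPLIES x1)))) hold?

true

x5 IFF x2 = true IFF true = true
x5 AND x2 = true AND true = true
(x5 AND x2) XOR x5 = true XOR true = false
x5 AND x3 = true AND true = true
x4 IFF (x5 AND x3) = false IFF true = false
((x5 AND x2) XOR x5) IMPLIES (x4 IFF (x5 AND x3)) = false IMPLIES false = true
x6 XOR x2 = false XOR true = true
x6 IMPLIES x2 = false IMPLIES true = true
x2 IMPLIES x1 = true IMPLIES false = false
(x6 IMPLIES x2) IMPLIES (x2 IMPLIES x1) = true IMPLIES false = false
(x6 XOR x2) AND ((x6 IMPLIES x2) IMPLIES (x2 IMPLIES x1)) = true AND false = false
(((x5 AND x2) XOR x5) IMPLIES (x4 IFF (x5 AND x3))) XOR ((x6 XOR x2) AND ((x6 IMPLIES x2) IMPLIES (x2 IMPLIES x1))) = true XOR false = true
(x5 IFF x2) IMPLIES ((((x5 AND x2) XOR x5) IMPLIES (x4 IFF (x5 AND x3))) XOR ((x6 XOR x2) AND ((x6 IMPLIES x2) IMPLIES (x2 IMPLIES x1)))) = true IMPLIES true = true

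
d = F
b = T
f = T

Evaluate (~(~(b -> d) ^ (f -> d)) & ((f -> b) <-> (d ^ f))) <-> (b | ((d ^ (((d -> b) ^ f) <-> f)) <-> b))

F

b -> d = T -> F = F
~(b -> d) = ~F = T
f -> d = T -> F = F
~(b -> d) ^ (f -> d) = T ^ F = T
~(~(b -> d) ^ (f -> d)) = ~T = F
f -> b = T -> T = T
d ^ f = F ^ T = T
(f -> b) <-> (d ^ f) = T <-> T = T
~(~(b -> d) ^ (f -> d)) & ((f -> b) <-> (d ^ f)) = F & T = F
d -> b = F -> T = T
(d -> b) ^ f = T ^ T = F
((d -> b) ^ f) <-> f = F <-> T = F
d ^ (((d -> b) ^ f) <-> f) = F ^ F = F
(d ^ (((d -> b) ^ f) <-> f)) <-> b = F <-> T = F
b | ((d ^ (((d -> b) ^ f) <-> f)) <-> b) = T | F = T
(~(~(b -> d) ^ (f -> d)) & ((f -> b) <-> (d ^ f))) <-> (b | ((d ^ (((d -> b) ^ f) <-> f)) <-> b)) = F <-> T = F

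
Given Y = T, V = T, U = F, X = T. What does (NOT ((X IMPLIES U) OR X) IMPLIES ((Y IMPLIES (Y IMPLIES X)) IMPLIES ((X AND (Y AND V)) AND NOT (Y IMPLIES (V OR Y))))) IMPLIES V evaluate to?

T

Substituting Y=T, V=T, U=F, X=T:
X IMPLIES U = T IMPLIES F = F
(X IMPLIES U) OR X = F OR T = T
NOT ((X IMPLIES U) OR X) = NOT T = F
Y IMPLIES X = T IMPLIES T = T
Y IMPLIES (Y IMPLIES X) = T IMPLIES T = T
Y AND V = T AND T = T
X AND (Y AND V) = T AND T = T
V OR Y = T OR T = T
Y IMPLIES (V OR Y) = T IMPLIES T = T
NOT (Y IMPLIES (V OR Y)) = NOT T = F
(X AND (Y AND V)) AND NOT (Y IMPLIES (V OR Y)) = T AND F = F
(Y IMPLIES (Y IMPLIES X)) IMPLIES ((X AND (Y AND V)) AND NOT (Y IMPLIES (V OR Y))) = T IMPLIES F = F
NOT ((X IMPLIES U) OR X) IMPLIES ((Y IMPLIES (Y IMPLIES X)) IMPLIES ((X AND (Y AND V)) AND NOT (Y IMPLIES (V OR Y)))) = F IMPLIES F = T
(NOT ((X IMPLIES U) OR X) IMPLIES ((Y IMPLIES (Y IMPLIES X)) IMPLIES ((X AND (Y AND V)) AND NOT (Y IMPLIES (V OR Y))))) IMPLIES V = T IMPLIES T = T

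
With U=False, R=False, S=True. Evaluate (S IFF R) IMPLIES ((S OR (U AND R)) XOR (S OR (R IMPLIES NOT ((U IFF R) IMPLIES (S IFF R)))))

Substituting U=False, R=False, S=True:
S IFF R = True IFF False = False
U AND R = False AND False = False
S OR (U AND R) = True OR False = True
U IFF R = False IFF False = True
S IFF R = True IFF False = False
(U IFF R) IMPLIES (S IFF R) = True IMPLIES False = False
NOT ((U IFF R) IMPLIES (S IFF R)) = NOT False = True
R IMPLIES NOT ((U IFF R) IMPLIES (S IFF R)) = False IMPLIES True = True
S OR (R IMPLIES NOT ((U IFF R) IMPLIES (S IFF R))) = True OR True = True
(S OR (U AND R)) XOR (S OR (R IMPLIES NOT ((U IFF R) IMPLIES (S IFF R)))) = True XOR True = False
(S IFF R) IMPLIES ((S OR (U AND R)) XOR (S OR (R IMPLIES NOT ((U IFF R) IMPLIES (S IFF R))))) = False IMPLIES False = True

True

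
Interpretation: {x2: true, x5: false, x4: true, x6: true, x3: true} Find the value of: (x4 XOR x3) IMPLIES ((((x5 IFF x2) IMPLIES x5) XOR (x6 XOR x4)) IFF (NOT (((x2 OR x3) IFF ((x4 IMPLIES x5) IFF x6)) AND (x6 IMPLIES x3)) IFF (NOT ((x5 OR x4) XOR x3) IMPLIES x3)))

Substituting x2=true, x5=false, x4=true, x6=true, x3=true:
x4 XOR x3 = true XOR true = false
x5 IFF x2 = false IFF true = false
(x5 IFF x2) IMPLIES x5 = false IMPLIES false = true
x6 XOR x4 = true XOR true = false
((x5 IFF x2) IMPLIES x5) XOR (x6 XOR x4) = true XOR false = true
x2 OR x3 = true OR true = true
x4 IMPLIES x5 = true IMPLIES false = false
(x4 IMPLIES x5) IFF x6 = false IFF true = false
(x2 OR x3) IFF ((x4 IMPLIES x5) IFF x6) = true IFF false = false
x6 IMPLIES x3 = true IMPLIES true = true
((x2 OR x3) IFF ((x4 IMPLIES x5) IFF x6)) AND (x6 IMPLIES x3) = false AND true = false
NOT (((x2 OR x3) IFF ((x4 IMPLIES x5) IFF x6)) AND (x6 IMPLIES x3)) = NOT false = true
x5 OR x4 = false OR true = true
(x5 OR x4) XOR x3 = true XOR true = false
NOT ((x5 OR x4) XOR x3) = NOT false = true
NOT ((x5 OR x4) XOR x3) IMPLIES x3 = true IMPLIES true = true
NOT (((x2 OR x3) IFF ((x4 IMPLIES x5) IFF x6)) AND (x6 IMPLIES x3)) IFF (NOT ((x5 OR x4) XOR x3) IMPLIES x3) = true IFF true = true
(((x5 IFF x2) IMPLIES x5) XOR (x6 XOR x4)) IFF (NOT (((x2 OR x3) IFF ((x4 IMPLIES x5) IFF x6)) AND (x6 IMPLIES x3)) IFF (NOT ((x5 OR x4) XOR x3) IMPLIES x3)) = true IFF true = true
(x4 XOR x3) IMPLIES ((((x5 IFF x2) IMPLIES x5) XOR (x6 XOR x4)) IFF (NOT (((x2 OR x3) IFF ((x4 IMPLIES x5) IFF x6)) AND (x6 IMPLIES x3)) IFF (NOT ((x5 OR x4) XOR x3) IMPLIES x3))) = false IMPLIES true = true

true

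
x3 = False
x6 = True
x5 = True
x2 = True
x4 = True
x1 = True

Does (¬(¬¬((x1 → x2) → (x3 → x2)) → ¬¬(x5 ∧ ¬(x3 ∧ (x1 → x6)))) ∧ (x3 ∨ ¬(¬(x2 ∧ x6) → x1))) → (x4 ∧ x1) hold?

True

Substituting x3=False, x6=True, x5=True, x2=True, x4=True, x1=True:
x1 → x2 = True → True = True
x3 → x2 = False → True = True
(x1 → x2) → (x3 → x2) = True → True = True
¬((x1 → x2) → (x3 → x2)) = ¬True = False
¬¬((x1 → x2) → (x3 → x2)) = ¬False = True
x1 → x6 = True → True = True
x3 ∧ (x1 → x6) = False ∧ True = False
¬(x3 ∧ (x1 → x6)) = ¬False = True
x5 ∧ ¬(x3 ∧ (x1 → x6)) = True ∧ True = True
¬(x5 ∧ ¬(x3 ∧ (x1 → x6))) = ¬True = False
¬¬(x5 ∧ ¬(x3 ∧ (x1 → x6))) = ¬False = True
¬¬((x1 → x2) → (x3 → x2)) → ¬¬(x5 ∧ ¬(x3 ∧ (x1 → x6))) = True → True = True
¬(¬¬((x1 → x2) → (x3 → x2)) → ¬¬(x5 ∧ ¬(x3 ∧ (x1 → x6)))) = ¬True = False
x2 ∧ x6 = True ∧ True = True
¬(x2 ∧ x6) = ¬True = False
¬(x2 ∧ x6) → x1 = False → True = True
¬(¬(x2 ∧ x6) → x1) = ¬True = False
x3 ∨ ¬(¬(x2 ∧ x6) → x1) = False ∨ False = False
¬(¬¬((x1 → x2) → (x3 → x2)) → ¬¬(x5 ∧ ¬(x3 ∧ (x1 → x6)))) ∧ (x3 ∨ ¬(¬(x2 ∧ x6) → x1)) = False ∧ False = False
x4 ∧ x1 = True ∧ True = True
(¬(¬¬((x1 → x2) → (x3 → x2)) → ¬¬(x5 ∧ ¬(x3 ∧ (x1 → x6)))) ∧ (x3 ∨ ¬(¬(x2 ∧ x6) → x1))) → (x4 ∧ x1) = False → True = True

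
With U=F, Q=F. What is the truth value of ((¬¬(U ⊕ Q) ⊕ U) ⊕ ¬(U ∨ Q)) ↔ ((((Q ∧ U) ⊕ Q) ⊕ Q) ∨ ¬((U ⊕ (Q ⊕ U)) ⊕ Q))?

T

Substituting U=F, Q=F:
U ⊕ Q = F ⊕ F = F
¬(U ⊕ Q) = ¬F = T
¬¬(U ⊕ Q) = ¬T = F
¬¬(U ⊕ Q) ⊕ U = F ⊕ F = F
U ∨ Q = F ∨ F = F
¬(U ∨ Q) = ¬F = T
(¬¬(U ⊕ Q) ⊕ U) ⊕ ¬(U ∨ Q) = F ⊕ T = T
Q ∧ U = F ∧ F = F
(Q ∧ U) ⊕ Q = F ⊕ F = F
((Q ∧ U) ⊕ Q) ⊕ Q = F ⊕ F = F
Q ⊕ U = F ⊕ F = F
U ⊕ (Q ⊕ U) = F ⊕ F = F
(U ⊕ (Q ⊕ U)) ⊕ Q = F ⊕ F = F
¬((U ⊕ (Q ⊕ U)) ⊕ Q) = ¬F = T
(((Q ∧ U) ⊕ Q) ⊕ Q) ∨ ¬((U ⊕ (Q ⊕ U)) ⊕ Q) = F ∨ T = T
((¬¬(U ⊕ Q) ⊕ U) ⊕ ¬(U ∨ Q)) ↔ ((((Q ∧ U) ⊕ Q) ⊕ Q) ∨ ¬((U ⊕ (Q ⊕ U)) ⊕ Q)) = T ↔ T = T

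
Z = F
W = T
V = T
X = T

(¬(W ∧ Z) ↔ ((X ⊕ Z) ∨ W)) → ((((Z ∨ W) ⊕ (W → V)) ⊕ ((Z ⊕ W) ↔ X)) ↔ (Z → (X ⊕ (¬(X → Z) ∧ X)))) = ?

T

W ∧ Z = T ∧ F = F
¬(W ∧ Z) = ¬F = T
X ⊕ Z = T ⊕ F = T
(X ⊕ Z) ∨ W = T ∨ T = T
¬(W ∧ Z) ↔ ((X ⊕ Z) ∨ W) = T ↔ T = T
Z ∨ W = F ∨ T = T
W → V = T → T = T
(Z ∨ W) ⊕ (W → V) = T ⊕ T = F
Z ⊕ W = F ⊕ T = T
(Z ⊕ W) ↔ X = T ↔ T = T
((Z ∨ W) ⊕ (W → V)) ⊕ ((Z ⊕ W) ↔ X) = F ⊕ T = T
X → Z = T → F = F
¬(X → Z) = ¬F = T
¬(X → Z) ∧ X = T ∧ T = T
X ⊕ (¬(X → Z) ∧ X) = T ⊕ T = F
Z → (X ⊕ (¬(X → Z) ∧ X)) = F → F = T
(((Z ∨ W) ⊕ (W → V)) ⊕ ((Z ⊕ W) ↔ X)) ↔ (Z → (X ⊕ (¬(X → Z) ∧ X))) = T ↔ T = T
(¬(W ∧ Z) ↔ ((X ⊕ Z) ∨ W)) → ((((Z ∨ W) ⊕ (W → V)) ⊕ ((Z ⊕ W) ↔ X)) ↔ (Z → (X ⊕ (¬(X → Z) ∧ X)))) = T → T = T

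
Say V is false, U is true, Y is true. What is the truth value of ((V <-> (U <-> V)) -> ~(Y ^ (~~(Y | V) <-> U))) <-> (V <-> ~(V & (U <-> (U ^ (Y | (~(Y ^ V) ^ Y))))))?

False

U <-> V = True <-> False = False
V <-> (U <-> V) = False <-> False = True
Y | V = True | False = True
~(Y | V) = ~True = False
~~(Y | V) = ~False = True
~~(Y | V) <-> U = True <-> True = True
Y ^ (~~(Y | V) <-> U) = True ^ True = False
~(Y ^ (~~(Y | V) <-> U)) = ~False = True
(V <-> (U <-> V)) -> ~(Y ^ (~~(Y | V) <-> U)) = True -> True = True
Y ^ V = True ^ False = True
~(Y ^ V) = ~True = False
~(Y ^ V) ^ Y = False ^ True = True
Y | (~(Y ^ V) ^ Y) = True | True = True
U ^ (Y | (~(Y ^ V) ^ Y)) = True ^ True = False
U <-> (U ^ (Y | (~(Y ^ V) ^ Y))) = True <-> False = False
V & (U <-> (U ^ (Y | (~(Y ^ V) ^ Y)))) = False & False = False
~(V & (U <-> (U ^ (Y | (~(Y ^ V) ^ Y))))) = ~False = True
V <-> ~(V & (U <-> (U ^ (Y | (~(Y ^ V) ^ Y))))) = False <-> True = False
((V <-> (U <-> V)) -> ~(Y ^ (~~(Y | V) <-> U))) <-> (V <-> ~(V & (U <-> (U ^ (Y | (~(Y ^ V) ^ Y)))))) = True <-> False = False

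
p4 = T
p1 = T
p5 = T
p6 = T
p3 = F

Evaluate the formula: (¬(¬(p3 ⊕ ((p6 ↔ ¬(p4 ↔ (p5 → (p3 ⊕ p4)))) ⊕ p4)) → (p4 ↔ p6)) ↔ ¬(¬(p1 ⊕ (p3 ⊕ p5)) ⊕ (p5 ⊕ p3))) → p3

T

p3 ⊕ p4 = F ⊕ T = T
p5 → (p3 ⊕ p4) = T → T = T
p4 ↔ (p5 → (p3 ⊕ p4)) = T ↔ T = T
¬(p4 ↔ (p5 → (p3 ⊕ p4))) = ¬T = F
p6 ↔ ¬(p4 ↔ (p5 → (p3 ⊕ p4))) = T ↔ F = F
(p6 ↔ ¬(p4 ↔ (p5 → (p3 ⊕ p4)))) ⊕ p4 = F ⊕ T = T
p3 ⊕ ((p6 ↔ ¬(p4 ↔ (p5 → (p3 ⊕ p4)))) ⊕ p4) = F ⊕ T = T
¬(p3 ⊕ ((p6 ↔ ¬(p4 ↔ (p5 → (p3 ⊕ p4)))) ⊕ p4)) = ¬T = F
p4 ↔ p6 = T ↔ T = T
¬(p3 ⊕ ((p6 ↔ ¬(p4 ↔ (p5 → (p3 ⊕ p4)))) ⊕ p4)) → (p4 ↔ p6) = F → T = T
¬(¬(p3 ⊕ ((p6 ↔ ¬(p4 ↔ (p5 → (p3 ⊕ p4)))) ⊕ p4)) → (p4 ↔ p6)) = ¬T = F
p3 ⊕ p5 = F ⊕ T = T
p1 ⊕ (p3 ⊕ p5) = T ⊕ T = F
¬(p1 ⊕ (p3 ⊕ p5)) = ¬F = T
p5 ⊕ p3 = T ⊕ F = T
¬(p1 ⊕ (p3 ⊕ p5)) ⊕ (p5 ⊕ p3) = T ⊕ T = F
¬(¬(p1 ⊕ (p3 ⊕ p5)) ⊕ (p5 ⊕ p3)) = ¬F = T
¬(¬(p3 ⊕ ((p6 ↔ ¬(p4 ↔ (p5 → (p3 ⊕ p4)))) ⊕ p4)) → (p4 ↔ p6)) ↔ ¬(¬(p1 ⊕ (p3 ⊕ p5)) ⊕ (p5 ⊕ p3)) = F ↔ T = F
(¬(¬(p3 ⊕ ((p6 ↔ ¬(p4 ↔ (p5 → (p3 ⊕ p4)))) ⊕ p4)) → (p4 ↔ p6)) ↔ ¬(¬(p1 ⊕ (p3 ⊕ p5)) ⊕ (p5 ⊕ p3))) → p3 = F → F = T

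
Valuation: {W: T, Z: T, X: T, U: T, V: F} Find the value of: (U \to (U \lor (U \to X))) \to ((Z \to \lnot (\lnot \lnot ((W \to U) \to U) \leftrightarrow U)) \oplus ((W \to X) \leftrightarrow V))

U \to X = T \to T = T
U \lor (U \to X) = T \lor T = T
U \to (U \lor (U \to X)) = T \to T = T
W \to U = T \to T = T
(W \to U) \to U = T \to T = T
\lnot ((W \to U) \to U) = \lnot T = F
\lnot \lnot ((W \to U) \to U) = \lnot F = T
\lnot \lnot ((W \to U) \to U) \leftrightarrow U = T \leftrightarrow T = T
\lnot (\lnot \lnot ((W \to U) \to U) \leftrightarrow U) = \lnot T = F
Z \to \lnot (\lnot \lnot ((W \to U) \to U) \leftrightarrow U) = T \to F = F
W \to X = T \to T = T
(W \to X) \leftrightarrow V = T \leftrightarrow F = F
(Z \to \lnot (\lnot \lnot ((W \to U) \to U) \leftrightarrow U)) \oplus ((W \to X) \leftrightarrow V) = F \oplus F = F
(U \to (U \lor (U \to X))) \to ((Z \to \lnot (\lnot \lnot ((W \to U) \to U) \leftrightarrow U)) \oplus ((W \to X) \leftrightarrow V)) = T \to F = F

F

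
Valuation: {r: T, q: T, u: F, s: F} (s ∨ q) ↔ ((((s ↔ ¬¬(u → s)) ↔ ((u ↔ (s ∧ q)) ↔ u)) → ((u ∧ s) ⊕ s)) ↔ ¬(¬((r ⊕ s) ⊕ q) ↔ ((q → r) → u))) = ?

Substituting r=T, q=T, u=F, s=F:
s ∨ q = F ∨ T = T
u → s = F → F = T
¬(u → s) = ¬T = F
¬¬(u → s) = ¬F = T
s ↔ ¬¬(u → s) = F ↔ T = F
s ∧ q = F ∧ T = F
u ↔ (s ∧ q) = F ↔ F = T
(u ↔ (s ∧ q)) ↔ u = T ↔ F = F
(s ↔ ¬¬(u → s)) ↔ ((u ↔ (s ∧ q)) ↔ u) = F ↔ F = T
u ∧ s = F ∧ F = F
(u ∧ s) ⊕ s = F ⊕ F = F
((s ↔ ¬¬(u → s)) ↔ ((u ↔ (s ∧ q)) ↔ u)) → ((u ∧ s) ⊕ s) = T → F = F
r ⊕ s = T ⊕ F = T
(r ⊕ s) ⊕ q = T ⊕ T = F
¬((r ⊕ s) ⊕ q) = ¬F = T
q → r = T → T = T
(q → r) → u = T → F = F
¬((r ⊕ s) ⊕ q) ↔ ((q → r) → u) = T ↔ F = F
¬(¬((r ⊕ s) ⊕ q) ↔ ((q → r) → u)) = ¬F = T
(((s ↔ ¬¬(u → s)) ↔ ((u ↔ (s ∧ q)) ↔ u)) → ((u ∧ s) ⊕ s)) ↔ ¬(¬((r ⊕ s) ⊕ q) ↔ ((q → r) → u)) = F ↔ T = F
(s ∨ q) ↔ ((((s ↔ ¬¬(u → s)) ↔ ((u ↔ (s ∧ q)) ↔ u)) → ((u ∧ s) ⊕ s)) ↔ ¬(¬((r ⊕ s) ⊕ q) ↔ ((q → r) → u))) = T ↔ F = F

F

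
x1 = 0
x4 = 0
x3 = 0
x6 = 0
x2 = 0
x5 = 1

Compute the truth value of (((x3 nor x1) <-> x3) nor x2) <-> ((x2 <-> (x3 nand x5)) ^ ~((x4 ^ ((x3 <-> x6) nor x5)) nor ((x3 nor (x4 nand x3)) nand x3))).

1

Substituting x1=0, x4=0, x3=0, x6=0, x2=0, x5=1:
x3 nor x1 = 0 nor 0 = 1
(x3 nor x1) <-> x3 = 1 <-> 0 = 0
((x3 nor x1) <-> x3) nor x2 = 0 nor 0 = 1
x3 nand x5 = 0 nand 1 = 1
x2 <-> (x3 nand x5) = 0 <-> 1 = 0
x3 <-> x6 = 0 <-> 0 = 1
(x3 <-> x6) nor x5 = 1 nor 1 = 0
x4 ^ ((x3 <-> x6) nor x5) = 0 ^ 0 = 0
x4 nand x3 = 0 nand 0 = 1
x3 nor (x4 nand x3) = 0 nor 1 = 0
(x3 nor (x4 nand x3)) nand x3 = 0 nand 0 = 1
(x4 ^ ((x3 <-> x6) nor x5)) nor ((x3 nor (x4 nand x3)) nand x3) = 0 nor 1 = 0
~((x4 ^ ((x3 <-> x6) nor x5)) nor ((x3 nor (x4 nand x3)) nand x3)) = ~0 = 1
(x2 <-> (x3 nand x5)) ^ ~((x4 ^ ((x3 <-> x6) nor x5)) nor ((x3 nor (x4 nand x3)) nand x3)) = 0 ^ 1 = 1
(((x3 nor x1) <-> x3) nor x2) <-> ((x2 <-> (x3 nand x5)) ^ ~((x4 ^ ((x3 <-> x6) nor x5)) nor ((x3 nor (x4 nand x3)) nand x3))) = 1 <-> 1 = 1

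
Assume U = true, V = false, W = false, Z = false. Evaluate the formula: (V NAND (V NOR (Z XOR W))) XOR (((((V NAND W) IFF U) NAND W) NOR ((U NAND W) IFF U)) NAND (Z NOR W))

false

Z XOR W = false XOR false = false
V NOR (Z XOR W) = false NOR false = true
V NAND (V NOR (Z XOR W)) = false NAND true = true
V NAND W = false NAND false = true
(V NAND W) IFF U = true IFF true = true
((V NAND W) IFF U) NAND W = true NAND false = true
U NAND W = true NAND false = true
(U NAND W) IFF U = true IFF true = true
(((V NAND W) IFF U) NAND W) NOR ((U NAND W) IFF U) = true NOR true = false
Z NOR W = false NOR false = true
((((V NAND W) IFF U) NAND W) NOR ((U NAND W) IFF U)) NAND (Z NOR W) = false NAND true = true
(V NAND (V NOR (Z XOR W))) XOR (((((V NAND W) IFF U) NAND W) NOR ((U NAND W) IFF U)) NAND (Z NOR W)) = true XOR true = false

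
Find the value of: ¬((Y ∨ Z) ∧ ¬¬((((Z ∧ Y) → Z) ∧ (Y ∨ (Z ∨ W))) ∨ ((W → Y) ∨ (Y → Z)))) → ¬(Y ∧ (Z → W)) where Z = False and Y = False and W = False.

Y ∨ Z = False ∨ False = False
Z ∧ Y = False ∧ False = False
(Z ∧ Y) → Z = False → False = True
Z ∨ W = False ∨ False = False
Y ∨ (Z ∨ W) = False ∨ False = False
((Z ∧ Y) → Z) ∧ (Y ∨ (Z ∨ W)) = True ∧ False = False
W → Y = False → False = True
Y → Z = False → False = True
(W → Y) ∨ (Y → Z) = True ∨ True = True
(((Z ∧ Y) → Z) ∧ (Y ∨ (Z ∨ W))) ∨ ((W → Y) ∨ (Y → Z)) = False ∨ True = True
¬((((Z ∧ Y) → Z) ∧ (Y ∨ (Z ∨ W))) ∨ ((W → Y) ∨ (Y → Z))) = ¬True = False
¬¬((((Z ∧ Y) → Z) ∧ (Y ∨ (Z ∨ W))) ∨ ((W → Y) ∨ (Y → Z))) = ¬False = True
(Y ∨ Z) ∧ ¬¬((((Z ∧ Y) → Z) ∧ (Y ∨ (Z ∨ W))) ∨ ((W → Y) ∨ (Y → Z))) = False ∧ True = False
¬((Y ∨ Z) ∧ ¬¬((((Z ∧ Y) → Z) ∧ (Y ∨ (Z ∨ W))) ∨ ((W → Y) ∨ (Y → Z)))) = ¬False = True
Z → W = False → False = True
Y ∧ (Z → W) = False ∧ True = False
¬(Y ∧ (Z → W)) = ¬False = True
¬((Y ∨ Z) ∧ ¬¬((((Z ∧ Y) → Z) ∧ (Y ∨ (Z ∨ W))) ∨ ((W → Y) ∨ (Y → Z)))) → ¬(Y ∧ (Z → W)) = True → True = True

True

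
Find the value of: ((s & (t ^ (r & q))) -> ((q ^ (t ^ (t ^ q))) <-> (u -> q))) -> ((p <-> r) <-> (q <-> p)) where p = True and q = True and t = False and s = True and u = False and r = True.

True

Substituting p=True, q=True, t=False, s=True, u=False, r=True:
r & q = True & True = True
t ^ (r & q) = False ^ True = True
s & (t ^ (r & q)) = True & True = True
t ^ q = False ^ True = True
t ^ (t ^ q) = False ^ True = True
q ^ (t ^ (t ^ q)) = True ^ True = False
u -> q = False -> True = True
(q ^ (t ^ (t ^ q))) <-> (u -> q) = False <-> True = False
(s & (t ^ (r & q))) -> ((q ^ (t ^ (t ^ q))) <-> (u -> q)) = True -> False = False
p <-> r = True <-> True = True
q <-> p = True <-> True = True
(p <-> r) <-> (q <-> p) = True <-> True = True
((s & (t ^ (r & q))) -> ((q ^ (t ^ (t ^ q))) <-> (u -> q))) -> ((p <-> r) <-> (q <-> p)) = False -> True = True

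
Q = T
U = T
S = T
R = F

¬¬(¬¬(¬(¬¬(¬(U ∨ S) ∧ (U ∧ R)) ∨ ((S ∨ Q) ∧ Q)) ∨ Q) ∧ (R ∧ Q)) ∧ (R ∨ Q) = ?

Substituting Q=T, U=T, S=T, R=F:
U ∨ S = T ∨ T = T
¬(U ∨ S) = ¬T = F
U ∧ R = T ∧ F = F
¬(U ∨ S) ∧ (U ∧ R) = F ∧ F = F
¬(¬(U ∨ S) ∧ (U ∧ R)) = ¬F = T
¬¬(¬(U ∨ S) ∧ (U ∧ R)) = ¬T = F
S ∨ Q = T ∨ T = T
(S ∨ Q) ∧ Q = T ∧ T = T
¬¬(¬(U ∨ S) ∧ (U ∧ R)) ∨ ((S ∨ Q) ∧ Q) = F ∨ T = T
¬(¬¬(¬(U ∨ S) ∧ (U ∧ R)) ∨ ((S ∨ Q) ∧ Q)) = ¬T = F
¬(¬¬(¬(U ∨ S) ∧ (U ∧ R)) ∨ ((S ∨ Q) ∧ Q)) ∨ Q = F ∨ T = T
¬(¬(¬¬(¬(U ∨ S) ∧ (U ∧ R)) ∨ ((S ∨ Q) ∧ Q)) ∨ Q) = ¬T = F
¬¬(¬(¬¬(¬(U ∨ S) ∧ (U ∧ R)) ∨ ((S ∨ Q) ∧ Q)) ∨ Q) = ¬F = T
R ∧ Q = F ∧ T = F
¬¬(¬(¬¬(¬(U ∨ S) ∧ (U ∧ R)) ∨ ((S ∨ Q) ∧ Q)) ∨ Q) ∧ (R ∧ Q) = T ∧ F = F
¬(¬¬(¬(¬¬(¬(U ∨ S) ∧ (U ∧ R)) ∨ ((S ∨ Q) ∧ Q)) ∨ Q) ∧ (R ∧ Q)) = ¬F = T
¬¬(¬¬(¬(¬¬(¬(U ∨ S) ∧ (U ∧ R)) ∨ ((S ∨ Q) ∧ Q)) ∨ Q) ∧ (R ∧ Q)) = ¬T = F
R ∨ Q = F ∨ T = T
¬¬(¬¬(¬(¬¬(¬(U ∨ S) ∧ (U ∧ R)) ∨ ((S ∨ Q) ∧ Q)) ∨ Q) ∧ (R ∧ Q)) ∧ (R ∨ Q) = F ∧ T = F

F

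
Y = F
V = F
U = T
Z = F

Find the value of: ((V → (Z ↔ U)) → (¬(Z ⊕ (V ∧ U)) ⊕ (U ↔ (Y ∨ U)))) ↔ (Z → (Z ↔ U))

F

Z ↔ U = F ↔ T = F
V → (Z ↔ U) = F → F = T
V ∧ U = F ∧ T = F
Z ⊕ (V ∧ U) = F ⊕ F = F
¬(Z ⊕ (V ∧ U)) = ¬F = T
Y ∨ U = F ∨ T = T
U ↔ (Y ∨ U) = T ↔ T = T
¬(Z ⊕ (V ∧ U)) ⊕ (U ↔ (Y ∨ U)) = T ⊕ T = F
(V → (Z ↔ U)) → (¬(Z ⊕ (V ∧ U)) ⊕ (U ↔ (Y ∨ U))) = T → F = F
Z ↔ U = F ↔ T = F
Z → (Z ↔ U) = F → F = T
((V → (Z ↔ U)) → (¬(Z ⊕ (V ∧ U)) ⊕ (U ↔ (Y ∨ U)))) ↔ (Z → (Z ↔ U)) = F ↔ T = F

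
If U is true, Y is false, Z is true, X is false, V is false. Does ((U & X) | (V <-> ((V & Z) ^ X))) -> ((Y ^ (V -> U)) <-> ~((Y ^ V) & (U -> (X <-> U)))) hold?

T

Substituting U=T, Y=F, Z=T, X=F, V=F:
U & X = T & F = F
V & Z = F & T = F
(V & Z) ^ X = F ^ F = F
V <-> ((V & Z) ^ X) = F <-> F = T
(U & X) | (V <-> ((V & Z) ^ X)) = F | T = T
V -> U = F -> T = T
Y ^ (V -> U) = F ^ T = T
Y ^ V = F ^ F = F
X <-> U = F <-> T = F
U -> (X <-> U) = T -> F = F
(Y ^ V) & (U -> (X <-> U)) = F & F = F
~((Y ^ V) & (U -> (X <-> U))) = ~F = T
(Y ^ (V -> U)) <-> ~((Y ^ V) & (U -> (X <-> U))) = T <-> T = T
((U & X) | (V <-> ((V & Z) ^ X))) -> ((Y ^ (V -> U)) <-> ~((Y ^ V) & (U -> (X <-> U)))) = T -> T = T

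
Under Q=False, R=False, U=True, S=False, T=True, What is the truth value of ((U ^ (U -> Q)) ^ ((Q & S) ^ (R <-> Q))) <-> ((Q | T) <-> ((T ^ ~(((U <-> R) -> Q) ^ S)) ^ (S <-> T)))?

False

U -> Q = True -> False = False
U ^ (U -> Q) = True ^ False = True
Q & S = False & False = False
R <-> Q = False <-> False = True
(Q & S) ^ (R <-> Q) = False ^ True = True
(U ^ (U -> Q)) ^ ((Q & S) ^ (R <-> Q)) = True ^ True = False
Q | T = False | True = True
U <-> R = True <-> False = False
(U <-> R) -> Q = False -> False = True
((U <-> R) -> Q) ^ S = True ^ False = True
~(((U <-> R) -> Q) ^ S) = ~True = False
T ^ ~(((U <-> R) -> Q) ^ S) = True ^ False = True
S <-> T = False <-> True = False
(T ^ ~(((U <-> R) -> Q) ^ S)) ^ (S <-> T) = True ^ False = True
(Q | T) <-> ((T ^ ~(((U <-> R) -> Q) ^ S)) ^ (S <-> T)) = True <-> True = True
((U ^ (U -> Q)) ^ ((Q & S) ^ (R <-> Q))) <-> ((Q | T) <-> ((T ^ ~(((U <-> R) -> Q) ^ S)) ^ (S <-> T))) = False <-> True = False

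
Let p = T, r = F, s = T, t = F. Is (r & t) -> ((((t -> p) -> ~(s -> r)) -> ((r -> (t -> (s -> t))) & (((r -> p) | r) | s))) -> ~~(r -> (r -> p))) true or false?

Substituting p=T, r=F, s=T, t=F:
r & t = F & F = F
t -> p = F -> T = T
s -> r = T -> F = F
~(s -> r) = ~F = T
(t -> p) -> ~(s -> r) = T -> T = T
s -> t = T -> F = F
t -> (s -> t) = F -> F = T
r -> (t -> (s -> t)) = F -> T = T
r -> p = F -> T = T
(r -> p) | r = T | F = T
((r -> p) | r) | s = T | T = T
(r -> (t -> (s -> t))) & (((r -> p) | r) | s) = T & T = T
((t -> p) -> ~(s -> r)) -> ((r -> (t -> (s -> t))) & (((r -> p) | r) | s)) = T -> T = T
r -> p = F -> T = T
r -> (r -> p) = F -> T = T
~(r -> (r -> p)) = ~T = F
~~(r -> (r -> p)) = ~F = T
(((t -> p) -> ~(s -> r)) -> ((r -> (t -> (s -> t))) & (((r -> p) | r) | s))) -> ~~(r -> (r -> p)) = T -> T = T
(r & t) -> ((((t -> p) -> ~(s -> r)) -> ((r -> (t -> (s -> t))) & (((r -> p) | r) | s))) -> ~~(r -> (r -> p))) = F -> T = T

T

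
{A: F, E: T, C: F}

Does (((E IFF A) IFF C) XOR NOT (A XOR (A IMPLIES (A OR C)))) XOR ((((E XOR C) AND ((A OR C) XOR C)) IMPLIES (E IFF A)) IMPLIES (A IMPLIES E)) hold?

F

E IFF A = T IFF F = F
(E IFF A) IFF C = F IFF F = T
A OR C = F OR F = F
A IMPLIES (A OR C) = F IMPLIES F = T
A XOR (A IMPLIES (A OR C)) = F XOR T = T
NOT (A XOR (A IMPLIES (A OR C))) = NOT T = F
((E IFF A) IFF C) XOR NOT (A XOR (A IMPLIES (A OR C))) = T XOR F = T
E XOR C = T XOR F = T
A OR C = F OR F = F
(A OR C) XOR C = F XOR F = F
(E XOR C) AND ((A OR C) XOR C) = T AND F = F
E IFF A = T IFF F = F
((E XOR C) AND ((A OR C) XOR C)) IMPLIES (E IFF A) = F IMPLIES F = T
A IMPLIES E = F IMPLIES T = T
(((E XOR C) AND ((A OR C) XOR C)) IMPLIES (E IFF A)) IMPLIES (A IMPLIES E) = T IMPLIES T = T
(((E IFF A) IFF C) XOR NOT (A XOR (A IMPLIES (A OR C)))) XOR ((((E XOR C) AND ((A OR C) XOR C)) IMPLIES (E IFF A)) IMPLIES (A IMPLIES E)) = T XOR T = F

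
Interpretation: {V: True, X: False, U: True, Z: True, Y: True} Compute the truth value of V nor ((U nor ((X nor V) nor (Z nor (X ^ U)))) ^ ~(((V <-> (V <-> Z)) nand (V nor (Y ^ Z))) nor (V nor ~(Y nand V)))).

False

X nor V = False nor True = False
X ^ U = False ^ True = True
Z nor (X ^ U) = True nor True = False
(X nor V) nor (Z nor (X ^ U)) = False nor False = True
U nor ((X nor V) nor (Z nor (X ^ U))) = True nor True = False
V <-> Z = True <-> True = True
V <-> (V <-> Z) = True <-> True = True
Y ^ Z = True ^ True = False
V nor (Y ^ Z) = True nor False = False
(V <-> (V <-> Z)) nand (V nor (Y ^ Z)) = True nand False = True
Y nand V = True nand True = False
~(Y nand V) = ~False = True
V nor ~(Y nand V) = True nor True = False
((V <-> (V <-> Z)) nand (V nor (Y ^ Z))) nor (V nor ~(Y nand V)) = True nor False = False
~(((V <-> (V <-> Z)) nand (V nor (Y ^ Z))) nor (V nor ~(Y nand V))) = ~False = True
(U nor ((X nor V) nor (Z nor (X ^ U)))) ^ ~(((V <-> (V <-> Z)) nand (V nor (Y ^ Z))) nor (V nor ~(Y nand V))) = False ^ True = True
V nor ((U nor ((X nor V) nor (Z nor (X ^ U)))) ^ ~(((V <-> (V <-> Z)) nand (V nor (Y ^ Z))) nor (V nor ~(Y nand V)))) = True nor True = False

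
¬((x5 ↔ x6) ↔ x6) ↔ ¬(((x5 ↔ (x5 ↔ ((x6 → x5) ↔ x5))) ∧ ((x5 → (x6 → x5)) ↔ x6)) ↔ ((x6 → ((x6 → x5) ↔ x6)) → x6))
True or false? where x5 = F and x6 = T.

F

Substituting x5=F, x6=T:
x5 ↔ x6 = F ↔ T = F
(x5 ↔ x6) ↔ x6 = F ↔ T = F
¬((x5 ↔ x6) ↔ x6) = ¬F = T
x6 → x5 = T → F = F
(x6 → x5) ↔ x5 = F ↔ F = T
x5 ↔ ((x6 → x5) ↔ x5) = F ↔ T = F
x5 ↔ (x5 ↔ ((x6 → x5) ↔ x5)) = F ↔ F = T
x6 → x5 = T → F = F
x5 → (x6 → x5) = F → F = T
(x5 → (x6 → x5)) ↔ x6 = T ↔ T = T
(x5 ↔ (x5 ↔ ((x6 → x5) ↔ x5))) ∧ ((x5 → (x6 → x5)) ↔ x6) = T ∧ T = T
x6 → x5 = T → F = F
(x6 → x5) ↔ x6 = F ↔ T = F
x6 → ((x6 → x5) ↔ x6) = T → F = F
(x6 → ((x6 → x5) ↔ x6)) → x6 = F → T = T
((x5 ↔ (x5 ↔ ((x6 → x5) ↔ x5))) ∧ ((x5 → (x6 → x5)) ↔ x6)) ↔ ((x6 → ((x6 → x5) ↔ x6)) → x6) = T ↔ T = T
¬(((x5 ↔ (x5 ↔ ((x6 → x5) ↔ x5))) ∧ ((x5 → (x6 → x5)) ↔ x6)) ↔ ((x6 → ((x6 → x5) ↔ x6)) → x6)) = ¬T = F
¬((x5 ↔ x6) ↔ x6) ↔ ¬(((x5 ↔ (x5 ↔ ((x6 → x5) ↔ x5))) ∧ ((x5 → (x6 → x5)) ↔ x6)) ↔ ((x6 → ((x6 → x5) ↔ x6)) → x6)) = T ↔ F = F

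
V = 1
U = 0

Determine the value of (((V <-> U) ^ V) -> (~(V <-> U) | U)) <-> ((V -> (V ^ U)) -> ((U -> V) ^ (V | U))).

0

Substituting V=1, U=0:
V <-> U = 1 <-> 0 = 0
(V <-> U) ^ V = 0 ^ 1 = 1
V <-> U = 1 <-> 0 = 0
~(V <-> U) = ~0 = 1
~(V <-> U) | U = 1 | 0 = 1
((V <-> U) ^ V) -> (~(V <-> U) | U) = 1 -> 1 = 1
V ^ U = 1 ^ 0 = 1
V -> (V ^ U) = 1 -> 1 = 1
U -> V = 0 -> 1 = 1
V | U = 1 | 0 = 1
(U -> V) ^ (V | U) = 1 ^ 1 = 0
(V -> (V ^ U)) -> ((U -> V) ^ (V | U)) = 1 -> 0 = 0
(((V <-> U) ^ V) -> (~(V <-> U) | U)) <-> ((V -> (V ^ U)) -> ((U -> V) ^ (V | U))) = 1 <-> 0 = 0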